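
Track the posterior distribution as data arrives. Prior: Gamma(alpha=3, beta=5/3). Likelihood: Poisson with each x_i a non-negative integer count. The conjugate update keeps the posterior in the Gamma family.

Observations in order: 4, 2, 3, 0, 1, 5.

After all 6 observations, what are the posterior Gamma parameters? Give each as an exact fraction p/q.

obs 1: x=4 → posterior Gamma(7, 8/3)
obs 2: x=2 → posterior Gamma(9, 11/3)
obs 3: x=3 → posterior Gamma(12, 14/3)
obs 4: x=0 → posterior Gamma(12, 17/3)
obs 5: x=1 → posterior Gamma(13, 20/3)
obs 6: x=5 → posterior Gamma(18, 23/3)

alpha=18, beta=23/3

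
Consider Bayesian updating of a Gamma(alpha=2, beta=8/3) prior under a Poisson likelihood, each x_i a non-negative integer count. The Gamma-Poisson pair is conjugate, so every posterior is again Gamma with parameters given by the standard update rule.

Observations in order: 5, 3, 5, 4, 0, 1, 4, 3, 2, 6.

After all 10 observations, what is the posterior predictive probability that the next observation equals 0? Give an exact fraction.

19607665147616160921060454382127930075730561467240415232/280178615691291310066515073129601716457550332348938233401

obs 1: x=5 → posterior Gamma(7, 11/3)
obs 2: x=3 → posterior Gamma(10, 14/3)
obs 3: x=5 → posterior Gamma(15, 17/3)
obs 4: x=4 → posterior Gamma(19, 20/3)
obs 5: x=0 → posterior Gamma(19, 23/3)
obs 6: x=1 → posterior Gamma(20, 26/3)
obs 7: x=4 → posterior Gamma(24, 29/3)
obs 8: x=3 → posterior Gamma(27, 32/3)
obs 9: x=2 → posterior Gamma(29, 35/3)
obs 10: x=6 → posterior Gamma(35, 38/3)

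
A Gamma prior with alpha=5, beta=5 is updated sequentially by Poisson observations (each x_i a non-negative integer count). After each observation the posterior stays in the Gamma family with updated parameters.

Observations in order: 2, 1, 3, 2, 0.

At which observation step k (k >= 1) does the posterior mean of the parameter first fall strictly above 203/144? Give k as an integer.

k = 4

obs 1: x=2 → posterior Gamma(7, 6)
obs 2: x=1 → posterior Gamma(8, 7)
obs 3: x=3 → posterior Gamma(11, 8)
obs 4: x=2 → posterior Gamma(13, 9)
obs 5: x=0 → posterior Gamma(13, 10)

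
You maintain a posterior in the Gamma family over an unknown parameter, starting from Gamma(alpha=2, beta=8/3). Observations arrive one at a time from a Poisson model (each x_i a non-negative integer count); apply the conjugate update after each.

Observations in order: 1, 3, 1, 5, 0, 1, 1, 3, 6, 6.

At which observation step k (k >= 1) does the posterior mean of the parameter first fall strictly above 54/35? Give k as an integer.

k = 4

obs 1: x=1 → posterior Gamma(3, 11/3)
obs 2: x=3 → posterior Gamma(6, 14/3)
obs 3: x=1 → posterior Gamma(7, 17/3)
obs 4: x=5 → posterior Gamma(12, 20/3)
obs 5: x=0 → posterior Gamma(12, 23/3)
obs 6: x=1 → posterior Gamma(13, 26/3)
obs 7: x=1 → posterior Gamma(14, 29/3)
obs 8: x=3 → posterior Gamma(17, 32/3)
obs 9: x=6 → posterior Gamma(23, 35/3)
obs 10: x=6 → posterior Gamma(29, 38/3)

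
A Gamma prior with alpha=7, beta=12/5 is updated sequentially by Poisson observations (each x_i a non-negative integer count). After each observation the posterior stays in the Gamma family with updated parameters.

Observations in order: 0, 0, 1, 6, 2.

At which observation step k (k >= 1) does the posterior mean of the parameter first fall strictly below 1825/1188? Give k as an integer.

k = 3

obs 1: x=0 → posterior Gamma(7, 17/5)
obs 2: x=0 → posterior Gamma(7, 22/5)
obs 3: x=1 → posterior Gamma(8, 27/5)
obs 4: x=6 → posterior Gamma(14, 32/5)
obs 5: x=2 → posterior Gamma(16, 37/5)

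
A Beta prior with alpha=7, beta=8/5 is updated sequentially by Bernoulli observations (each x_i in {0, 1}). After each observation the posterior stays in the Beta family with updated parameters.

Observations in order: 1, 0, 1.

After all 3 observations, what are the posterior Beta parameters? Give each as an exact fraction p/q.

alpha=9, beta=13/5

obs 1: x=1 → posterior Beta(8, 8/5)
obs 2: x=0 → posterior Beta(8, 13/5)
obs 3: x=1 → posterior Beta(9, 13/5)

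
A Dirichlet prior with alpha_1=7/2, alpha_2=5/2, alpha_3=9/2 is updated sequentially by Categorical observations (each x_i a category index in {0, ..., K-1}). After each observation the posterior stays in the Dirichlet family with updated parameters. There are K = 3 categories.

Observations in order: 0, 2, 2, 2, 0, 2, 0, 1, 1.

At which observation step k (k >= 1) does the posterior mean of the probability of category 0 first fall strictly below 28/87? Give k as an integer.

k = 4

obs 1: x=0 → posterior Dirichlet(9/2, 5/2, 9/2)
obs 2: x=2 → posterior Dirichlet(9/2, 5/2, 11/2)
obs 3: x=2 → posterior Dirichlet(9/2, 5/2, 13/2)
obs 4: x=2 → posterior Dirichlet(9/2, 5/2, 15/2)
obs 5: x=0 → posterior Dirichlet(11/2, 5/2, 15/2)
obs 6: x=2 → posterior Dirichlet(11/2, 5/2, 17/2)
obs 7: x=0 → posterior Dirichlet(13/2, 5/2, 17/2)
obs 8: x=1 → posterior Dirichlet(13/2, 7/2, 17/2)
obs 9: x=1 → posterior Dirichlet(13/2, 9/2, 17/2)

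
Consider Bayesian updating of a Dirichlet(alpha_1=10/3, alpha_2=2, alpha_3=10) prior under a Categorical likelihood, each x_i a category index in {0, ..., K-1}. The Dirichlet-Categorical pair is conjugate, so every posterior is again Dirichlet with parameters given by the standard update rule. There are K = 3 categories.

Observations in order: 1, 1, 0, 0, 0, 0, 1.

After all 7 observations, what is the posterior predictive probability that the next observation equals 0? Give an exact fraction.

22/67

obs 1: x=1 → posterior Dirichlet(10/3, 3, 10)
obs 2: x=1 → posterior Dirichlet(10/3, 4, 10)
obs 3: x=0 → posterior Dirichlet(13/3, 4, 10)
obs 4: x=0 → posterior Dirichlet(16/3, 4, 10)
obs 5: x=0 → posterior Dirichlet(19/3, 4, 10)
obs 6: x=0 → posterior Dirichlet(22/3, 4, 10)
obs 7: x=1 → posterior Dirichlet(22/3, 5, 10)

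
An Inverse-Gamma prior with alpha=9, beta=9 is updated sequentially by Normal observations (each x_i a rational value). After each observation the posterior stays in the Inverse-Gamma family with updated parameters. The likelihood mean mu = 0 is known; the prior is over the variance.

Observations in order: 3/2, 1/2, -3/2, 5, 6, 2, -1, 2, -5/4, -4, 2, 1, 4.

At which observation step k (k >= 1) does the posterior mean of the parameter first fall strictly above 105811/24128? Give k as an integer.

k = 13

obs 1: x=3/2 → posterior Inverse-Gamma(19/2, 81/8)
obs 2: x=1/2 → posterior Inverse-Gamma(10, 41/4)
obs 3: x=-3/2 → posterior Inverse-Gamma(21/2, 91/8)
obs 4: x=5 → posterior Inverse-Gamma(11, 191/8)
obs 5: x=6 → posterior Inverse-Gamma(23/2, 335/8)
obs 6: x=2 → posterior Inverse-Gamma(12, 351/8)
obs 7: x=-1 → posterior Inverse-Gamma(25/2, 355/8)
obs 8: x=2 → posterior Inverse-Gamma(13, 371/8)
obs 9: x=-5/4 → posterior Inverse-Gamma(27/2, 1509/32)
obs 10: x=-4 → posterior Inverse-Gamma(14, 1765/32)
obs 11: x=2 → posterior Inverse-Gamma(29/2, 1829/32)
obs 12: x=1 → posterior Inverse-Gamma(15, 1845/32)
obs 13: x=4 → posterior Inverse-Gamma(31/2, 2101/32)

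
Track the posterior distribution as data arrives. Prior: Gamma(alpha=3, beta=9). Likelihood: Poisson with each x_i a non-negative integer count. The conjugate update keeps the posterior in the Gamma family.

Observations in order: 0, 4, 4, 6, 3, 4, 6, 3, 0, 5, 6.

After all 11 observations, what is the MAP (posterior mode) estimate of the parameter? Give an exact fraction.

obs 1: x=0 → posterior Gamma(3, 10)
obs 2: x=4 → posterior Gamma(7, 11)
obs 3: x=4 → posterior Gamma(11, 12)
obs 4: x=6 → posterior Gamma(17, 13)
obs 5: x=3 → posterior Gamma(20, 14)
obs 6: x=4 → posterior Gamma(24, 15)
obs 7: x=6 → posterior Gamma(30, 16)
obs 8: x=3 → posterior Gamma(33, 17)
obs 9: x=0 → posterior Gamma(33, 18)
obs 10: x=5 → posterior Gamma(38, 19)
obs 11: x=6 → posterior Gamma(44, 20)

43/20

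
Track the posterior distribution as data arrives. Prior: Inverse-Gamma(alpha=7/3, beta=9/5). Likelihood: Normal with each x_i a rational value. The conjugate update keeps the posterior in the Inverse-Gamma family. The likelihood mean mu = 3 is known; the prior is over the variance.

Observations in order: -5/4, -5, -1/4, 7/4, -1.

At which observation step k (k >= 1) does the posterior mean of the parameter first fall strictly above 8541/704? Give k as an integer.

obs 1: x=-5/4 → posterior Inverse-Gamma(17/6, 1733/160)
obs 2: x=-5 → posterior Inverse-Gamma(10/3, 6853/160)
obs 3: x=-1/4 → posterior Inverse-Gamma(23/6, 3849/80)
obs 4: x=7/4 → posterior Inverse-Gamma(13/3, 7823/160)
obs 5: x=-1 → posterior Inverse-Gamma(29/6, 9103/160)

k = 2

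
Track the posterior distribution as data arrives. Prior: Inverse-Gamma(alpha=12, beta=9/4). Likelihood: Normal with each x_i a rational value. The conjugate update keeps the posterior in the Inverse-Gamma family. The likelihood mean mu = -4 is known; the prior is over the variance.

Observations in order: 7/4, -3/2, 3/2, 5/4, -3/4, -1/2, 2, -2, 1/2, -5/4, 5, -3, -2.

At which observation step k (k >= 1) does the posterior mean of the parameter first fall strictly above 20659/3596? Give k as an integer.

obs 1: x=7/4 → posterior Inverse-Gamma(25/2, 601/32)
obs 2: x=-3/2 → posterior Inverse-Gamma(13, 701/32)
obs 3: x=3/2 → posterior Inverse-Gamma(27/2, 1185/32)
obs 4: x=5/4 → posterior Inverse-Gamma(14, 813/16)
obs 5: x=-3/4 → posterior Inverse-Gamma(29/2, 1795/32)
obs 6: x=-1/2 → posterior Inverse-Gamma(15, 1991/32)
obs 7: x=2 → posterior Inverse-Gamma(31/2, 2567/32)
obs 8: x=-2 → posterior Inverse-Gamma(16, 2631/32)
obs 9: x=1/2 → posterior Inverse-Gamma(33/2, 2955/32)
obs 10: x=-5/4 → posterior Inverse-Gamma(17, 769/8)
obs 11: x=5 → posterior Inverse-Gamma(35/2, 1093/8)
obs 12: x=-3 → posterior Inverse-Gamma(18, 1097/8)
obs 13: x=-2 → posterior Inverse-Gamma(37/2, 1113/8)

k = 9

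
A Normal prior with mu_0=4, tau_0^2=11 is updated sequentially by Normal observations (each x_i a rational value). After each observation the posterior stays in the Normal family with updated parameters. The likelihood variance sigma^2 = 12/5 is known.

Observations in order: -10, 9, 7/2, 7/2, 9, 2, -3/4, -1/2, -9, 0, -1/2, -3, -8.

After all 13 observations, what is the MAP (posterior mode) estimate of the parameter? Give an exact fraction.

-853/2908

obs 1: x=-10 → posterior Normal(-502/67, 132/67)
obs 2: x=9 → posterior Normal(-7/122, 66/61)
obs 3: x=7/2 → posterior Normal(371/354, 44/59)
obs 4: x=7/2 → posterior Normal(189/116, 33/58)
obs 5: x=9 → posterior Normal(873/287, 132/287)
obs 6: x=2 → posterior Normal(983/342, 22/57)
obs 7: x=-3/4 → posterior Normal(3767/1588, 132/397)
obs 8: x=-1/2 → posterior Normal(3657/1808, 33/113)
obs 9: x=-9 → posterior Normal(43/52, 44/169)
obs 10: x=0 → posterior Normal(1677/2248, 66/281)
obs 11: x=-1/2 → posterior Normal(1567/2468, 132/617)
obs 12: x=-3 → posterior Normal(907/2688, 11/56)
obs 13: x=-8 → posterior Normal(-853/2908, 132/727)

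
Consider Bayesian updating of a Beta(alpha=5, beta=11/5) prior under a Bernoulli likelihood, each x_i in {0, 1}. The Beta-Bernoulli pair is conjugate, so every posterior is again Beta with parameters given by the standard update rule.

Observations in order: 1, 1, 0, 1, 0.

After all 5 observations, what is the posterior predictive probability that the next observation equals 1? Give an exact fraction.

40/61

obs 1: x=1 → posterior Beta(6, 11/5)
obs 2: x=1 → posterior Beta(7, 11/5)
obs 3: x=0 → posterior Beta(7, 16/5)
obs 4: x=1 → posterior Beta(8, 16/5)
obs 5: x=0 → posterior Beta(8, 21/5)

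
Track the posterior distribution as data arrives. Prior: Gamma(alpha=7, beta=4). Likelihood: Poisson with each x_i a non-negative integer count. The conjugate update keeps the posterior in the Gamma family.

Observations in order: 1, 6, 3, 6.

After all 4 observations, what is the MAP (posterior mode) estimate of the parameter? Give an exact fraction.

11/4

obs 1: x=1 → posterior Gamma(8, 5)
obs 2: x=6 → posterior Gamma(14, 6)
obs 3: x=3 → posterior Gamma(17, 7)
obs 4: x=6 → posterior Gamma(23, 8)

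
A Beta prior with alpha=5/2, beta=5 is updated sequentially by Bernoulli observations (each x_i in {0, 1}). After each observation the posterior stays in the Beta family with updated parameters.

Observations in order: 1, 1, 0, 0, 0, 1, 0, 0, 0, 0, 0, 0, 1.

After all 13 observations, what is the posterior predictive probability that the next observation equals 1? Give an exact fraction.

13/41

obs 1: x=1 → posterior Beta(7/2, 5)
obs 2: x=1 → posterior Beta(9/2, 5)
obs 3: x=0 → posterior Beta(9/2, 6)
obs 4: x=0 → posterior Beta(9/2, 7)
obs 5: x=0 → posterior Beta(9/2, 8)
obs 6: x=1 → posterior Beta(11/2, 8)
obs 7: x=0 → posterior Beta(11/2, 9)
obs 8: x=0 → posterior Beta(11/2, 10)
obs 9: x=0 → posterior Beta(11/2, 11)
obs 10: x=0 → posterior Beta(11/2, 12)
obs 11: x=0 → posterior Beta(11/2, 13)
obs 12: x=0 → posterior Beta(11/2, 14)
obs 13: x=1 → posterior Beta(13/2, 14)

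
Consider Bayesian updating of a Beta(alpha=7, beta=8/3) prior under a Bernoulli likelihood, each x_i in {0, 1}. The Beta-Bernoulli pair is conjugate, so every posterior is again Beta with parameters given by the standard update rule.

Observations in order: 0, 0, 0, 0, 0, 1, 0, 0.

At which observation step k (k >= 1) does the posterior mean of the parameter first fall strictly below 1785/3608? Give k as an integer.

k = 5

obs 1: x=0 → posterior Beta(7, 11/3)
obs 2: x=0 → posterior Beta(7, 14/3)
obs 3: x=0 → posterior Beta(7, 17/3)
obs 4: x=0 → posterior Beta(7, 20/3)
obs 5: x=0 → posterior Beta(7, 23/3)
obs 6: x=1 → posterior Beta(8, 23/3)
obs 7: x=0 → posterior Beta(8, 26/3)
obs 8: x=0 → posterior Beta(8, 29/3)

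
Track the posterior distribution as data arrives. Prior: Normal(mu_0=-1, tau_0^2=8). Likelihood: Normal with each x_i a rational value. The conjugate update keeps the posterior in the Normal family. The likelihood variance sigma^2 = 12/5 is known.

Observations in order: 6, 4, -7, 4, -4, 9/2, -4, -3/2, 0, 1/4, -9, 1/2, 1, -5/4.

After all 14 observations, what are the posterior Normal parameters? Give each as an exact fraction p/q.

mu_0=-68/143, tau_0^2=24/143

obs 1: x=6 → posterior Normal(57/13, 24/13)
obs 2: x=4 → posterior Normal(97/23, 24/23)
obs 3: x=-7 → posterior Normal(9/11, 8/11)
obs 4: x=4 → posterior Normal(67/43, 24/43)
obs 5: x=-4 → posterior Normal(27/53, 24/53)
obs 6: x=9/2 → posterior Normal(8/7, 8/21)
obs 7: x=-4 → posterior Normal(32/73, 24/73)
obs 8: x=-3/2 → posterior Normal(17/83, 24/83)
obs 9: x=0 → posterior Normal(17/93, 8/31)
obs 10: x=1/4 → posterior Normal(39/206, 24/103)
obs 11: x=-9 → posterior Normal(-141/226, 24/113)
obs 12: x=1/2 → posterior Normal(-131/246, 8/41)
obs 13: x=1 → posterior Normal(-111/266, 24/133)
obs 14: x=-5/4 → posterior Normal(-68/143, 24/143)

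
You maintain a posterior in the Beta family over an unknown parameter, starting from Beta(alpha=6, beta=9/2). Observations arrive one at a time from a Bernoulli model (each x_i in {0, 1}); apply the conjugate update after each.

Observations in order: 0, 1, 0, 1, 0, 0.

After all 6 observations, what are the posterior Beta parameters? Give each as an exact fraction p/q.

obs 1: x=0 → posterior Beta(6, 11/2)
obs 2: x=1 → posterior Beta(7, 11/2)
obs 3: x=0 → posterior Beta(7, 13/2)
obs 4: x=1 → posterior Beta(8, 13/2)
obs 5: x=0 → posterior Beta(8, 15/2)
obs 6: x=0 → posterior Beta(8, 17/2)

alpha=8, beta=17/2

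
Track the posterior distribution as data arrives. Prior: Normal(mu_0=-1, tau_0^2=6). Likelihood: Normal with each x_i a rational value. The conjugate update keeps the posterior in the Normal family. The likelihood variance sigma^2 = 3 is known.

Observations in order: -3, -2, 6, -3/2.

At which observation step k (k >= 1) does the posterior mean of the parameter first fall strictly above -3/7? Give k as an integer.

obs 1: x=-3 → posterior Normal(-7/3, 2)
obs 2: x=-2 → posterior Normal(-11/5, 6/5)
obs 3: x=6 → posterior Normal(1/7, 6/7)
obs 4: x=-3/2 → posterior Normal(-2/9, 2/3)

k = 3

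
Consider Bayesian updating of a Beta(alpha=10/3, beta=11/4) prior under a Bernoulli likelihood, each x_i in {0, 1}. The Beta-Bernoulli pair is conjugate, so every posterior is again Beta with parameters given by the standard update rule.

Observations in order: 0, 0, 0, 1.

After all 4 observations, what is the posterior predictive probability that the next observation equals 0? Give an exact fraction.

69/121

obs 1: x=0 → posterior Beta(10/3, 15/4)
obs 2: x=0 → posterior Beta(10/3, 19/4)
obs 3: x=0 → posterior Beta(10/3, 23/4)
obs 4: x=1 → posterior Beta(13/3, 23/4)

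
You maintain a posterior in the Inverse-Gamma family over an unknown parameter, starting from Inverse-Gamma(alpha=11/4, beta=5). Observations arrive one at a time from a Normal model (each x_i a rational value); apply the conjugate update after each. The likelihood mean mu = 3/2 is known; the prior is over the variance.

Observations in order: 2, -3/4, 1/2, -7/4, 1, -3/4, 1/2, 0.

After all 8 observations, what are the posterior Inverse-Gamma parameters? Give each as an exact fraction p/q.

obs 1: x=2 → posterior Inverse-Gamma(13/4, 41/8)
obs 2: x=-3/4 → posterior Inverse-Gamma(15/4, 245/32)
obs 3: x=1/2 → posterior Inverse-Gamma(17/4, 261/32)
obs 4: x=-7/4 → posterior Inverse-Gamma(19/4, 215/16)
obs 5: x=1 → posterior Inverse-Gamma(21/4, 217/16)
obs 6: x=-3/4 → posterior Inverse-Gamma(23/4, 515/32)
obs 7: x=1/2 → posterior Inverse-Gamma(25/4, 531/32)
obs 8: x=0 → posterior Inverse-Gamma(27/4, 567/32)

alpha=27/4, beta=567/32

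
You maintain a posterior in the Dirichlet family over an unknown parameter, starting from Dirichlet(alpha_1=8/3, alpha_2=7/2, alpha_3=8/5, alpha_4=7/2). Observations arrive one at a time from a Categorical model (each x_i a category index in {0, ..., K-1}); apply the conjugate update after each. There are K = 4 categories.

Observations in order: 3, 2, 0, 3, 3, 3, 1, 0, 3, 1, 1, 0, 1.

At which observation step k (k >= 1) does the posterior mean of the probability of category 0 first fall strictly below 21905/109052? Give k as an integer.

k = 7

obs 1: x=3 → posterior Dirichlet(8/3, 7/2, 8/5, 9/2)
obs 2: x=2 → posterior Dirichlet(8/3, 7/2, 13/5, 9/2)
obs 3: x=0 → posterior Dirichlet(11/3, 7/2, 13/5, 9/2)
obs 4: x=3 → posterior Dirichlet(11/3, 7/2, 13/5, 11/2)
obs 5: x=3 → posterior Dirichlet(11/3, 7/2, 13/5, 13/2)
obs 6: x=3 → posterior Dirichlet(11/3, 7/2, 13/5, 15/2)
obs 7: x=1 → posterior Dirichlet(11/3, 9/2, 13/5, 15/2)
obs 8: x=0 → posterior Dirichlet(14/3, 9/2, 13/5, 15/2)
obs 9: x=3 → posterior Dirichlet(14/3, 9/2, 13/5, 17/2)
obs 10: x=1 → posterior Dirichlet(14/3, 11/2, 13/5, 17/2)
obs 11: x=1 → posterior Dirichlet(14/3, 13/2, 13/5, 17/2)
obs 12: x=0 → posterior Dirichlet(17/3, 13/2, 13/5, 17/2)
obs 13: x=1 → posterior Dirichlet(17/3, 15/2, 13/5, 17/2)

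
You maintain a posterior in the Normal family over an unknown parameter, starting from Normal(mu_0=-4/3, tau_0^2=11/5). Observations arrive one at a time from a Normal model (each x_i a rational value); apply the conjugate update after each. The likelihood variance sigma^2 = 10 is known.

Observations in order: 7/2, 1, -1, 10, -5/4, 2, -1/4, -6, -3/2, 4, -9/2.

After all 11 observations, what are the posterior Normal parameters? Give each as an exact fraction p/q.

obs 1: x=7/2 → posterior Normal(-169/366, 110/61)
obs 2: x=1 → posterior Normal(-103/432, 55/36)
obs 3: x=-1 → posterior Normal(-169/498, 110/83)
obs 4: x=10 → posterior Normal(491/564, 55/47)
obs 5: x=-5/4 → posterior Normal(817/1260, 22/21)
obs 6: x=2 → posterior Normal(1081/1392, 55/58)
obs 7: x=-1/4 → posterior Normal(262/381, 110/127)
obs 8: x=-6 → posterior Normal(32/207, 55/69)
obs 9: x=-3/2 → posterior Normal(29/894, 110/149)
obs 10: x=4 → posterior Normal(293/960, 11/16)
obs 11: x=-9/2 → posterior Normal(-2/513, 110/171)

mu_0=-2/513, tau_0^2=110/171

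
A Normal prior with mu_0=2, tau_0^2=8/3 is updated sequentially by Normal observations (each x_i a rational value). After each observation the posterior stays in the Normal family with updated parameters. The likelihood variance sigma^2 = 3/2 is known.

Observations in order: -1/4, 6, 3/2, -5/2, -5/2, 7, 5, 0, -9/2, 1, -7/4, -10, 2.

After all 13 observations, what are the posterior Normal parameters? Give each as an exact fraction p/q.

mu_0=34/217, tau_0^2=24/217

obs 1: x=-1/4 → posterior Normal(14/25, 24/25)
obs 2: x=6 → posterior Normal(110/41, 24/41)
obs 3: x=3/2 → posterior Normal(134/57, 8/19)
obs 4: x=-5/2 → posterior Normal(94/73, 24/73)
obs 5: x=-5/2 → posterior Normal(54/89, 24/89)
obs 6: x=7 → posterior Normal(166/105, 8/35)
obs 7: x=5 → posterior Normal(246/121, 24/121)
obs 8: x=0 → posterior Normal(246/137, 24/137)
obs 9: x=-9/2 → posterior Normal(58/51, 8/51)
obs 10: x=1 → posterior Normal(190/169, 24/169)
obs 11: x=-7/4 → posterior Normal(162/185, 24/185)
obs 12: x=-10 → posterior Normal(2/201, 8/67)
obs 13: x=2 → posterior Normal(34/217, 24/217)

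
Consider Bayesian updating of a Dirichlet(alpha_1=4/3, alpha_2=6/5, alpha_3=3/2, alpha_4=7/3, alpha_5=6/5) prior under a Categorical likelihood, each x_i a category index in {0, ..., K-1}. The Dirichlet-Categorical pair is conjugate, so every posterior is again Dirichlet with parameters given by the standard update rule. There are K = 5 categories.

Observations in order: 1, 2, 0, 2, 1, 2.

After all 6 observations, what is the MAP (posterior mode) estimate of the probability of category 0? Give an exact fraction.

obs 1: x=1 → posterior Dirichlet(4/3, 11/5, 3/2, 7/3, 6/5)
obs 2: x=2 → posterior Dirichlet(4/3, 11/5, 5/2, 7/3, 6/5)
obs 3: x=0 → posterior Dirichlet(7/3, 11/5, 5/2, 7/3, 6/5)
obs 4: x=2 → posterior Dirichlet(7/3, 11/5, 7/2, 7/3, 6/5)
obs 5: x=1 → posterior Dirichlet(7/3, 16/5, 7/2, 7/3, 6/5)
obs 6: x=2 → posterior Dirichlet(7/3, 16/5, 9/2, 7/3, 6/5)

40/257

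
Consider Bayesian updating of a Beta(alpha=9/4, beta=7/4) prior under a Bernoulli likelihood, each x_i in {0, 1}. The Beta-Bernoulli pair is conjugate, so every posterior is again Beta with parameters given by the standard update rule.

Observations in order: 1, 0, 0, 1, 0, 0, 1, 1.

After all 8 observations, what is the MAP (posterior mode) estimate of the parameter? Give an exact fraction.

obs 1: x=1 → posterior Beta(13/4, 7/4)
obs 2: x=0 → posterior Beta(13/4, 11/4)
obs 3: x=0 → posterior Beta(13/4, 15/4)
obs 4: x=1 → posterior Beta(17/4, 15/4)
obs 5: x=0 → posterior Beta(17/4, 19/4)
obs 6: x=0 → posterior Beta(17/4, 23/4)
obs 7: x=1 → posterior Beta(21/4, 23/4)
obs 8: x=1 → posterior Beta(25/4, 23/4)

21/40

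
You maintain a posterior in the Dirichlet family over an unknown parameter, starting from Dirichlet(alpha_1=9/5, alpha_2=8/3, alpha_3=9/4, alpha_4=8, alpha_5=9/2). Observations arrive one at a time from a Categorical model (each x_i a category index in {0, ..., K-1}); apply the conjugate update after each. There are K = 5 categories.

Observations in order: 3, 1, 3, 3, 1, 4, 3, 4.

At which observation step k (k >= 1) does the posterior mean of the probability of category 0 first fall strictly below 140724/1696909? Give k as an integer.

obs 1: x=3 → posterior Dirichlet(9/5, 8/3, 9/4, 9, 9/2)
obs 2: x=1 → posterior Dirichlet(9/5, 11/3, 9/4, 9, 9/2)
obs 3: x=3 → posterior Dirichlet(9/5, 11/3, 9/4, 10, 9/2)
obs 4: x=3 → posterior Dirichlet(9/5, 11/3, 9/4, 11, 9/2)
obs 5: x=1 → posterior Dirichlet(9/5, 14/3, 9/4, 11, 9/2)
obs 6: x=4 → posterior Dirichlet(9/5, 14/3, 9/4, 11, 11/2)
obs 7: x=3 → posterior Dirichlet(9/5, 14/3, 9/4, 12, 11/2)
obs 8: x=4 → posterior Dirichlet(9/5, 14/3, 9/4, 12, 13/2)

k = 3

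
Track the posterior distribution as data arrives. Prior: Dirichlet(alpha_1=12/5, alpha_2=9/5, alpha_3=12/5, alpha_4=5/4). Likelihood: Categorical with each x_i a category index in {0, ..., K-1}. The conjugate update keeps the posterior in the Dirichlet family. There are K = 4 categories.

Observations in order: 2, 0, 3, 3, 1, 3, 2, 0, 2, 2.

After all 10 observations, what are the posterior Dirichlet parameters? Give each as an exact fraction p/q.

alpha_1=22/5, alpha_2=14/5, alpha_3=32/5, alpha_4=17/4

obs 1: x=2 → posterior Dirichlet(12/5, 9/5, 17/5, 5/4)
obs 2: x=0 → posterior Dirichlet(17/5, 9/5, 17/5, 5/4)
obs 3: x=3 → posterior Dirichlet(17/5, 9/5, 17/5, 9/4)
obs 4: x=3 → posterior Dirichlet(17/5, 9/5, 17/5, 13/4)
obs 5: x=1 → posterior Dirichlet(17/5, 14/5, 17/5, 13/4)
obs 6: x=3 → posterior Dirichlet(17/5, 14/5, 17/5, 17/4)
obs 7: x=2 → posterior Dirichlet(17/5, 14/5, 22/5, 17/4)
obs 8: x=0 → posterior Dirichlet(22/5, 14/5, 22/5, 17/4)
obs 9: x=2 → posterior Dirichlet(22/5, 14/5, 27/5, 17/4)
obs 10: x=2 → posterior Dirichlet(22/5, 14/5, 32/5, 17/4)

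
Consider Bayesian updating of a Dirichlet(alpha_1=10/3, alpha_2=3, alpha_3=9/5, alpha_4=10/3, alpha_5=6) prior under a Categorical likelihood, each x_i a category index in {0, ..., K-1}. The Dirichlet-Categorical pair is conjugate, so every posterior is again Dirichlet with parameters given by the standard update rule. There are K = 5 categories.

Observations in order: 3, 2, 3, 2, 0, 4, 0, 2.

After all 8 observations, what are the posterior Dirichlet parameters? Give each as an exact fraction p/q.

obs 1: x=3 → posterior Dirichlet(10/3, 3, 9/5, 13/3, 6)
obs 2: x=2 → posterior Dirichlet(10/3, 3, 14/5, 13/3, 6)
obs 3: x=3 → posterior Dirichlet(10/3, 3, 14/5, 16/3, 6)
obs 4: x=2 → posterior Dirichlet(10/3, 3, 19/5, 16/3, 6)
obs 5: x=0 → posterior Dirichlet(13/3, 3, 19/5, 16/3, 6)
obs 6: x=4 → posterior Dirichlet(13/3, 3, 19/5, 16/3, 7)
obs 7: x=0 → posterior Dirichlet(16/3, 3, 19/5, 16/3, 7)
obs 8: x=2 → posterior Dirichlet(16/3, 3, 24/5, 16/3, 7)

alpha_1=16/3, alpha_2=3, alpha_3=24/5, alpha_4=16/3, alpha_5=7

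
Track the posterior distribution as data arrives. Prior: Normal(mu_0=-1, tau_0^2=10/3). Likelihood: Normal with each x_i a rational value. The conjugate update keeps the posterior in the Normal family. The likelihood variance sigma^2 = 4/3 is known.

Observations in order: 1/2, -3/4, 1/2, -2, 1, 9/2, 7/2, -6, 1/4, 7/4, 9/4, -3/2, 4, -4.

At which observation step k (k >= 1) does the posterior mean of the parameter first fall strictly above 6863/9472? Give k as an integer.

obs 1: x=1/2 → posterior Normal(1/14, 20/21)
obs 2: x=-3/4 → posterior Normal(-13/48, 5/9)
obs 3: x=1/2 → posterior Normal(-3/68, 20/51)
obs 4: x=-2 → posterior Normal(-43/88, 10/33)
obs 5: x=1 → posterior Normal(-23/108, 20/81)
obs 6: x=9/2 → posterior Normal(67/128, 5/24)
obs 7: x=7/2 → posterior Normal(137/148, 20/111)
obs 8: x=-6 → posterior Normal(17/168, 10/63)
obs 9: x=1/4 → posterior Normal(11/94, 20/141)
obs 10: x=7/4 → posterior Normal(57/208, 5/39)
obs 11: x=9/4 → posterior Normal(17/38, 20/171)
obs 12: x=-3/2 → posterior Normal(9/31, 10/93)
obs 13: x=4 → posterior Normal(38/67, 20/201)
obs 14: x=-4 → posterior Normal(1/4, 5/54)

k = 7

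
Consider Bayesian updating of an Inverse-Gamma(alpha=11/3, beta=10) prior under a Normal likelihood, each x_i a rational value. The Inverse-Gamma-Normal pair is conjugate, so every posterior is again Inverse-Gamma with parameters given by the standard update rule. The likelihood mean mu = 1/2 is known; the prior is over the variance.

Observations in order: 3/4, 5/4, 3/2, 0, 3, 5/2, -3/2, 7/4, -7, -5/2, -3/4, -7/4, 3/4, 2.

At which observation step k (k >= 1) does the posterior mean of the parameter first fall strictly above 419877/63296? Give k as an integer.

obs 1: x=3/4 → posterior Inverse-Gamma(25/6, 321/32)
obs 2: x=5/4 → posterior Inverse-Gamma(14/3, 165/16)
obs 3: x=3/2 → posterior Inverse-Gamma(31/6, 173/16)
obs 4: x=0 → posterior Inverse-Gamma(17/3, 175/16)
obs 5: x=3 → posterior Inverse-Gamma(37/6, 225/16)
obs 6: x=5/2 → posterior Inverse-Gamma(20/3, 257/16)
obs 7: x=-3/2 → posterior Inverse-Gamma(43/6, 289/16)
obs 8: x=7/4 → posterior Inverse-Gamma(23/3, 603/32)
obs 9: x=-7 → posterior Inverse-Gamma(49/6, 1503/32)
obs 10: x=-5/2 → posterior Inverse-Gamma(26/3, 1647/32)
obs 11: x=-3/4 → posterior Inverse-Gamma(55/6, 209/4)
obs 12: x=-7/4 → posterior Inverse-Gamma(29/3, 1753/32)
obs 13: x=3/4 → posterior Inverse-Gamma(61/6, 877/16)
obs 14: x=2 → posterior Inverse-Gamma(32/3, 895/16)

k = 10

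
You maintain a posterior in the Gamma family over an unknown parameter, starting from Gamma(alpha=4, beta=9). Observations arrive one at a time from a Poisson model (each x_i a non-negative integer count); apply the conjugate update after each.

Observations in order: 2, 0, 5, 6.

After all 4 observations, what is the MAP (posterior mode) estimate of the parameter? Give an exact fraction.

obs 1: x=2 → posterior Gamma(6, 10)
obs 2: x=0 → posterior Gamma(6, 11)
obs 3: x=5 → posterior Gamma(11, 12)
obs 4: x=6 → posterior Gamma(17, 13)

16/13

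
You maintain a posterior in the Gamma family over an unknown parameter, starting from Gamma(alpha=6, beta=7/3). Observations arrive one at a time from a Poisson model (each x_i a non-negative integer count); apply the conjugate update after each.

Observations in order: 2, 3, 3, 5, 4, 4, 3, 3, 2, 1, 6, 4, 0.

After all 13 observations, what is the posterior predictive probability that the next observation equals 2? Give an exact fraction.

obs 1: x=2 → posterior Gamma(8, 10/3)
obs 2: x=3 → posterior Gamma(11, 13/3)
obs 3: x=3 → posterior Gamma(14, 16/3)
obs 4: x=5 → posterior Gamma(19, 19/3)
obs 5: x=4 → posterior Gamma(23, 22/3)
obs 6: x=4 → posterior Gamma(27, 25/3)
obs 7: x=3 → posterior Gamma(30, 28/3)
obs 8: x=3 → posterior Gamma(33, 31/3)
obs 9: x=2 → posterior Gamma(35, 34/3)
obs 10: x=1 → posterior Gamma(36, 37/3)
obs 11: x=6 → posterior Gamma(42, 40/3)
obs 12: x=4 → posterior Gamma(46, 43/3)
obs 13: x=0 → posterior Gamma(46, 46/3)

298489089160427493990095358957893431167039112205972163561924196750218575304720384/1347137238494276547832006567721872890819326613454654477690085519113574118965817601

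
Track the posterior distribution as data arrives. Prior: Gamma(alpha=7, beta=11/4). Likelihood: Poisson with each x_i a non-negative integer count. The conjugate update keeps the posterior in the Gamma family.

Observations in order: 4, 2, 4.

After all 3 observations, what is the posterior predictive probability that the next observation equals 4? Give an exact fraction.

58315728355960497872808024320/381520424476945831628649898809

obs 1: x=4 → posterior Gamma(11, 15/4)
obs 2: x=2 → posterior Gamma(13, 19/4)
obs 3: x=4 → posterior Gamma(17, 23/4)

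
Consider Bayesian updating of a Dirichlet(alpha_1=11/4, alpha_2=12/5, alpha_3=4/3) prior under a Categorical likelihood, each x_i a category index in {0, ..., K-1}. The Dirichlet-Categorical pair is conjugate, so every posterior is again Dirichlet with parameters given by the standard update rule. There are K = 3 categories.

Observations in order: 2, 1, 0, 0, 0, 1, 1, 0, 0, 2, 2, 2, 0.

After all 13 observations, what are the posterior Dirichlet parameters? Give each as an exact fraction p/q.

alpha_1=35/4, alpha_2=27/5, alpha_3=16/3

obs 1: x=2 → posterior Dirichlet(11/4, 12/5, 7/3)
obs 2: x=1 → posterior Dirichlet(11/4, 17/5, 7/3)
obs 3: x=0 → posterior Dirichlet(15/4, 17/5, 7/3)
obs 4: x=0 → posterior Dirichlet(19/4, 17/5, 7/3)
obs 5: x=0 → posterior Dirichlet(23/4, 17/5, 7/3)
obs 6: x=1 → posterior Dirichlet(23/4, 22/5, 7/3)
obs 7: x=1 → posterior Dirichlet(23/4, 27/5, 7/3)
obs 8: x=0 → posterior Dirichlet(27/4, 27/5, 7/3)
obs 9: x=0 → posterior Dirichlet(31/4, 27/5, 7/3)
obs 10: x=2 → posterior Dirichlet(31/4, 27/5, 10/3)
obs 11: x=2 → posterior Dirichlet(31/4, 27/5, 13/3)
obs 12: x=2 → posterior Dirichlet(31/4, 27/5, 16/3)
obs 13: x=0 → posterior Dirichlet(35/4, 27/5, 16/3)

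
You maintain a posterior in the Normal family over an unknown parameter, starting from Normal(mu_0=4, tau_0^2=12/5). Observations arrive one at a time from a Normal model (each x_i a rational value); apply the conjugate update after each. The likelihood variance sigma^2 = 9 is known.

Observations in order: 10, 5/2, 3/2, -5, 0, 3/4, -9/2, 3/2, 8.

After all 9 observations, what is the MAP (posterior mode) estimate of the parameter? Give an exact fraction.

7/3

obs 1: x=10 → posterior Normal(100/19, 36/19)
obs 2: x=5/2 → posterior Normal(110/23, 36/23)
obs 3: x=3/2 → posterior Normal(116/27, 4/3)
obs 4: x=-5 → posterior Normal(96/31, 36/31)
obs 5: x=0 → posterior Normal(96/35, 36/35)
obs 6: x=3/4 → posterior Normal(33/13, 12/13)
obs 7: x=-9/2 → posterior Normal(81/43, 36/43)
obs 8: x=3/2 → posterior Normal(87/47, 36/47)
obs 9: x=8 → posterior Normal(7/3, 12/17)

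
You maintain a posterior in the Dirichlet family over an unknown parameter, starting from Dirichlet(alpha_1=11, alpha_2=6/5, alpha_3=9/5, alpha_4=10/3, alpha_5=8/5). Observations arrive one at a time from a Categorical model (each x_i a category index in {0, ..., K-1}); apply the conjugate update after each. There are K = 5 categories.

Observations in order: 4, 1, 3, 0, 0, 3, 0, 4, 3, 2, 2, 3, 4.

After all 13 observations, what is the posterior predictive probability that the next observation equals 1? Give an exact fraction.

33/479

obs 1: x=4 → posterior Dirichlet(11, 6/5, 9/5, 10/3, 13/5)
obs 2: x=1 → posterior Dirichlet(11, 11/5, 9/5, 10/3, 13/5)
obs 3: x=3 → posterior Dirichlet(11, 11/5, 9/5, 13/3, 13/5)
obs 4: x=0 → posterior Dirichlet(12, 11/5, 9/5, 13/3, 13/5)
obs 5: x=0 → posterior Dirichlet(13, 11/5, 9/5, 13/3, 13/5)
obs 6: x=3 → posterior Dirichlet(13, 11/5, 9/5, 16/3, 13/5)
obs 7: x=0 → posterior Dirichlet(14, 11/5, 9/5, 16/3, 13/5)
obs 8: x=4 → posterior Dirichlet(14, 11/5, 9/5, 16/3, 18/5)
obs 9: x=3 → posterior Dirichlet(14, 11/5, 9/5, 19/3, 18/5)
obs 10: x=2 → posterior Dirichlet(14, 11/5, 14/5, 19/3, 18/5)
obs 11: x=2 → posterior Dirichlet(14, 11/5, 19/5, 19/3, 18/5)
obs 12: x=3 → posterior Dirichlet(14, 11/5, 19/5, 22/3, 18/5)
obs 13: x=4 → posterior Dirichlet(14, 11/5, 19/5, 22/3, 23/5)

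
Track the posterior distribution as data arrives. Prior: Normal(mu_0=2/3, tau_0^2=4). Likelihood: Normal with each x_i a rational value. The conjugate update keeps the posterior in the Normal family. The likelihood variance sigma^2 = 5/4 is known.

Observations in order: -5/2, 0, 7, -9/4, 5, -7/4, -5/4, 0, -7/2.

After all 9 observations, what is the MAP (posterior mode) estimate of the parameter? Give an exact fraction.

46/447

obs 1: x=-5/2 → posterior Normal(-110/63, 20/21)
obs 2: x=0 → posterior Normal(-110/111, 20/37)
obs 3: x=7 → posterior Normal(226/159, 20/53)
obs 4: x=-9/4 → posterior Normal(118/207, 20/69)
obs 5: x=5 → posterior Normal(358/255, 4/17)
obs 6: x=-7/4 → posterior Normal(274/303, 20/101)
obs 7: x=-5/4 → posterior Normal(214/351, 20/117)
obs 8: x=0 → posterior Normal(214/399, 20/133)
obs 9: x=-7/2 → posterior Normal(46/447, 20/149)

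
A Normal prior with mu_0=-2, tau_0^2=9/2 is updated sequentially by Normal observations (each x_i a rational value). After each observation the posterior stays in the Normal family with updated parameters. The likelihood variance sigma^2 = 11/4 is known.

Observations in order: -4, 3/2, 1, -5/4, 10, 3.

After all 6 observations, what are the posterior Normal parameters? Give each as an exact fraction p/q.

obs 1: x=-4 → posterior Normal(-94/29, 99/58)
obs 2: x=3/2 → posterior Normal(-67/47, 99/94)
obs 3: x=1 → posterior Normal(-49/65, 99/130)
obs 4: x=-5/4 → posterior Normal(-143/166, 99/166)
obs 5: x=10 → posterior Normal(217/202, 99/202)
obs 6: x=3 → posterior Normal(325/238, 99/238)

mu_0=325/238, tau_0^2=99/238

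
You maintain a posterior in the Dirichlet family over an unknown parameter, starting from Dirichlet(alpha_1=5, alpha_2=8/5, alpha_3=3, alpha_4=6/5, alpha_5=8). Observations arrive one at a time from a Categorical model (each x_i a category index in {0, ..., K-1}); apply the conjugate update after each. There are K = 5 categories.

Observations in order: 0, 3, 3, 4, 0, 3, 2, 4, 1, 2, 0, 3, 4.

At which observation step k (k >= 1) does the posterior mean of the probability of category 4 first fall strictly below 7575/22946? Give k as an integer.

obs 1: x=0 → posterior Dirichlet(6, 8/5, 3, 6/5, 8)
obs 2: x=3 → posterior Dirichlet(6, 8/5, 3, 11/5, 8)
obs 3: x=3 → posterior Dirichlet(6, 8/5, 3, 16/5, 8)
obs 4: x=4 → posterior Dirichlet(6, 8/5, 3, 16/5, 9)
obs 5: x=0 → posterior Dirichlet(7, 8/5, 3, 16/5, 9)
obs 6: x=3 → posterior Dirichlet(7, 8/5, 3, 21/5, 9)
obs 7: x=2 → posterior Dirichlet(7, 8/5, 4, 21/5, 9)
obs 8: x=4 → posterior Dirichlet(7, 8/5, 4, 21/5, 10)
obs 9: x=1 → posterior Dirichlet(7, 13/5, 4, 21/5, 10)
obs 10: x=2 → posterior Dirichlet(7, 13/5, 5, 21/5, 10)
obs 11: x=0 → posterior Dirichlet(8, 13/5, 5, 21/5, 10)
obs 12: x=3 → posterior Dirichlet(8, 13/5, 5, 26/5, 10)
obs 13: x=4 → posterior Dirichlet(8, 13/5, 5, 26/5, 11)

k = 12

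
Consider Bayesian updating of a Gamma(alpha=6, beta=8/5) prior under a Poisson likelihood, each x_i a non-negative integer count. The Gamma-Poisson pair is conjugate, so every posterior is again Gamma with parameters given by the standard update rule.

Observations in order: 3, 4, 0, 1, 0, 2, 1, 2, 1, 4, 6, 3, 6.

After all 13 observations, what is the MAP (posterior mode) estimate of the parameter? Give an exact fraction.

obs 1: x=3 → posterior Gamma(9, 13/5)
obs 2: x=4 → posterior Gamma(13, 18/5)
obs 3: x=0 → posterior Gamma(13, 23/5)
obs 4: x=1 → posterior Gamma(14, 28/5)
obs 5: x=0 → posterior Gamma(14, 33/5)
obs 6: x=2 → posterior Gamma(16, 38/5)
obs 7: x=1 → posterior Gamma(17, 43/5)
obs 8: x=2 → posterior Gamma(19, 48/5)
obs 9: x=1 → posterior Gamma(20, 53/5)
obs 10: x=4 → posterior Gamma(24, 58/5)
obs 11: x=6 → posterior Gamma(30, 63/5)
obs 12: x=3 → posterior Gamma(33, 68/5)
obs 13: x=6 → posterior Gamma(39, 73/5)

190/73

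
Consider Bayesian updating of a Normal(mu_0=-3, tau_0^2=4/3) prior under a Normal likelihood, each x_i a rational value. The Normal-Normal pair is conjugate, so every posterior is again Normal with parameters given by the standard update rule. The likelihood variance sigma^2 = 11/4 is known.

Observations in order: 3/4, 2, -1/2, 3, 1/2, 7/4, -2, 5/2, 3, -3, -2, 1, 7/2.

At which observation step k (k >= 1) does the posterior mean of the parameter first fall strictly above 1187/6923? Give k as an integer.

obs 1: x=3/4 → posterior Normal(-87/49, 44/49)
obs 2: x=2 → posterior Normal(-11/13, 44/65)
obs 3: x=-1/2 → posterior Normal(-7/9, 44/81)
obs 4: x=3 → posterior Normal(-15/97, 44/97)
obs 5: x=1/2 → posterior Normal(-7/113, 44/113)
obs 6: x=7/4 → posterior Normal(7/43, 44/129)
obs 7: x=-2 → posterior Normal(-11/145, 44/145)
obs 8: x=5/2 → posterior Normal(29/161, 44/161)
obs 9: x=3 → posterior Normal(77/177, 44/177)
obs 10: x=-3 → posterior Normal(29/193, 44/193)
obs 11: x=-2 → posterior Normal(-3/209, 4/19)
obs 12: x=1 → posterior Normal(13/225, 44/225)
obs 13: x=7/2 → posterior Normal(69/241, 44/241)

k = 8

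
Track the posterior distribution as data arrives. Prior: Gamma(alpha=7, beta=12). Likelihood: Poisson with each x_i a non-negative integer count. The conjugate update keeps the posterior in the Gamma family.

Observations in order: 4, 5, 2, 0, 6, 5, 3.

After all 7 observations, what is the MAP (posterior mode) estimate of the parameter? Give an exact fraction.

31/19

obs 1: x=4 → posterior Gamma(11, 13)
obs 2: x=5 → posterior Gamma(16, 14)
obs 3: x=2 → posterior Gamma(18, 15)
obs 4: x=0 → posterior Gamma(18, 16)
obs 5: x=6 → posterior Gamma(24, 17)
obs 6: x=5 → posterior Gamma(29, 18)
obs 7: x=3 → posterior Gamma(32, 19)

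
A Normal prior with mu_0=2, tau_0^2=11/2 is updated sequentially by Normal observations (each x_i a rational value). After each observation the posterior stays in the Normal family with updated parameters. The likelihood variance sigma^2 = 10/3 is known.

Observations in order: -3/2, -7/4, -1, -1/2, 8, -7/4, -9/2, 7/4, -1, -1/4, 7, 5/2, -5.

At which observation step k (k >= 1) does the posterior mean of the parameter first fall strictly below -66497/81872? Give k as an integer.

obs 1: x=-3/2 → posterior Normal(-19/106, 110/53)
obs 2: x=-7/4 → posterior Normal(-269/344, 55/43)
obs 3: x=-1 → posterior Normal(-401/476, 110/119)
obs 4: x=-1/2 → posterior Normal(-467/608, 55/76)
obs 5: x=8 → posterior Normal(589/740, 22/37)
obs 6: x=-7/4 → posterior Normal(179/436, 55/109)
obs 7: x=-9/2 → posterior Normal(-59/251, 110/251)
obs 8: x=7/4 → posterior Normal(-5/1136, 55/142)
obs 9: x=-1 → posterior Normal(-137/1268, 110/317)
obs 10: x=-1/4 → posterior Normal(-17/140, 11/35)
obs 11: x=7 → posterior Normal(377/766, 110/383)
obs 12: x=5/2 → posterior Normal(271/416, 55/208)
obs 13: x=-5 → posterior Normal(106/449, 110/449)

k = 3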